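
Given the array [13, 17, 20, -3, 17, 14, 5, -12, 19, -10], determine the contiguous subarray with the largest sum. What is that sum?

Using Kadane's algorithm on [13, 17, 20, -3, 17, 14, 5, -12, 19, -10]:

Scanning through the array:
Position 1 (value 17): max_ending_here = 30, max_so_far = 30
Position 2 (value 20): max_ending_here = 50, max_so_far = 50
Position 3 (value -3): max_ending_here = 47, max_so_far = 50
Position 4 (value 17): max_ending_here = 64, max_so_far = 64
Position 5 (value 14): max_ending_here = 78, max_so_far = 78
Position 6 (value 5): max_ending_here = 83, max_so_far = 83
Position 7 (value -12): max_ending_here = 71, max_so_far = 83
Position 8 (value 19): max_ending_here = 90, max_so_far = 90
Position 9 (value -10): max_ending_here = 80, max_so_far = 90

Maximum subarray: [13, 17, 20, -3, 17, 14, 5, -12, 19]
Maximum sum: 90

The maximum subarray is [13, 17, 20, -3, 17, 14, 5, -12, 19] with sum 90. This subarray runs from index 0 to index 8.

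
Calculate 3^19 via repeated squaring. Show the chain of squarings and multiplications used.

Computing 3^19 by squaring (build up from 3^1; each line after the first costs one multiplication):

3^1 = 3
3^2 = (3^1)^2 = 3^2 = 9
3^4 = (3^2)^2 = 9^2 = 81
3^8 = (3^4)^2 = 81^2 = 6561
3^9 = 3 * 3^8 = 3 * 6561 = 19683
3^18 = (3^9)^2 = 19683^2 = 387420489
3^19 = 3 * 3^18 = 3 * 387420489 = 1162261467

Result: 1162261467
Multiplications needed: 6 (6 lines after 3^1)

3^19 = 1162261467. Using exponentiation by squaring, this requires 6 multiplications. The key idea: if the exponent is even, square the half-power; if odd, multiply by the base once.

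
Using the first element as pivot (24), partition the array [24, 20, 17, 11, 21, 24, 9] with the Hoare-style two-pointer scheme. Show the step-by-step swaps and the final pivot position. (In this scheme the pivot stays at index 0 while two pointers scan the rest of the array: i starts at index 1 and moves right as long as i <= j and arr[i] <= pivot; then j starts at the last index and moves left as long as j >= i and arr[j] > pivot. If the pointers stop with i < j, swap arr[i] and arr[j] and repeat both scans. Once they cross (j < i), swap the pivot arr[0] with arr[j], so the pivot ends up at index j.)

Hoare-style two-pointer partition with pivot = 24:

Initial array: [24, 20, 17, 11, 21, 24, 9]

Pointers start at i = 1, j = 6.
i ends at 7, j ends at 6: the pointers have crossed (j < i), so scanning stops.

Swap pivot arr[0] with arr[6] to place pivot at position 6: [9, 20, 17, 11, 21, 24, 24]
Pivot position: 6

After partitioning with pivot 24, the array becomes [9, 20, 17, 11, 21, 24, 24]. The pivot is placed at index 6. All elements to the left of the pivot are <= 24, and all elements to the right are > 24.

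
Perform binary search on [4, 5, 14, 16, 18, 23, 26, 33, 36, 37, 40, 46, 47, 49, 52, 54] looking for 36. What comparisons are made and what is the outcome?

Binary search for 36 in [4, 5, 14, 16, 18, 23, 26, 33, 36, 37, 40, 46, 47, 49, 52, 54]:

lo=0, hi=15, mid=7, arr[mid]=33 -> 33 < 36, search right half
lo=8, hi=15, mid=11, arr[mid]=46 -> 46 > 36, search left half
lo=8, hi=10, mid=9, arr[mid]=37 -> 37 > 36, search left half
lo=8, hi=8, mid=8, arr[mid]=36 -> Found target at index 8!

Binary search finds 36 at index 8 after 4 comparisons. The search repeatedly halves the search space by comparing with the middle element.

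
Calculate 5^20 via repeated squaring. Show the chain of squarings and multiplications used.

Computing 5^20 by squaring (build up from 5^1; each line after the first costs one multiplication):

5^1 = 5
5^2 = (5^1)^2 = 5^2 = 25
5^4 = (5^2)^2 = 25^2 = 625
5^5 = 5 * 5^4 = 5 * 625 = 3125
5^10 = (5^5)^2 = 3125^2 = 9765625
5^20 = (5^10)^2 = 9765625^2 = 95367431640625

Result: 95367431640625
Multiplications needed: 5 (5 lines after 5^1)

5^20 = 95367431640625. Using exponentiation by squaring, this requires 5 multiplications. The key idea: if the exponent is even, square the half-power; if odd, multiply by the base once.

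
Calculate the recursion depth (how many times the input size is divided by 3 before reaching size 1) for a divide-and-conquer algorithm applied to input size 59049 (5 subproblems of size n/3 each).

For divide and conquer with division factor 3:

Problem sizes at each level:
Level 0: 59049
Level 1: 19683
Level 2: 6561
Level 3: 2187
Level 4: 729
Level 5: 243
Level 6: 81
Level 7: 27
Level 8: 9
Level 9: 3
Level 10: 1

The root is level 0 and the size-1 base case is level 10 (the tree spans levels 0 through 10, i.e. 11 levels counting the root), so the depth is the number of divisions: log_3(59049) = 10

The recursion tree depth is log_3(59049) = 10. At each level, the problem size is divided by 3, so it takes 10 divisions to reduce to a base case of size 1. The algorithm makes 5 recursive calls at each level.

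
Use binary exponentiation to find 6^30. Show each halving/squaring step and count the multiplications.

Computing 6^30 by squaring (build up from 6^1; each line after the first costs one multiplication):

6^1 = 6
6^2 = (6^1)^2 = 6^2 = 36
6^3 = 6 * 6^2 = 6 * 36 = 216
6^6 = (6^3)^2 = 216^2 = 46656
6^7 = 6 * 6^6 = 6 * 46656 = 279936
6^14 = (6^7)^2 = 279936^2 = 78364164096
6^15 = 6 * 6^14 = 6 * 78364164096 = 470184984576
6^30 = (6^15)^2 = 470184984576^2 = 221073919720733357899776

Result: 221073919720733357899776
Multiplications needed: 7 (7 lines after 6^1)

6^30 = 221073919720733357899776. Using exponentiation by squaring, this requires 7 multiplications. The key idea: if the exponent is even, square the half-power; if odd, multiply by the base once.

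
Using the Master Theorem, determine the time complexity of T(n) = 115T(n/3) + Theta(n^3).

Master Theorem for T(n) = 115T(n/3) + O(n^3):

a = 115, b = 3, c = 3
log_b(a) = log_3(115) = 4.3190

Case 1: c = 3 < log_3(115) = 4.3190
T(n) = O(n^(log_3 115))

For T(n) = 115T(n/3) + O(n^3): log_3(115) = 4.3190. This is Case 1 of the Master Theorem (c < log_b(a), work dominated by leaves), giving O(n^(log_3 115)).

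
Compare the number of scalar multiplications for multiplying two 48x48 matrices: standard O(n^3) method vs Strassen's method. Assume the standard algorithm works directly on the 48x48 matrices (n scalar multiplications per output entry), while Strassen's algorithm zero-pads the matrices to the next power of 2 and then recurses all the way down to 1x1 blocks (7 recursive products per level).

Matrix multiplication for 48x48 matrices:

Strassen's algorithm requires power-of-2 dimensions. Pad 48x48 to 64x64 (next power of 2).

Standard algorithm: 48^3 = 110592 multiplications
Strassen's algorithm: 7^(log2(64)) = 7^6 = 117649 multiplications
Difference: 110592 - 117649 = -7057 (Strassen uses MORE here due to padding overhead — for small or just-over-power-of-2 n, padding can outweigh the per-level savings)

Standard: 110592 multiplications (48^3). Strassen: 117649 multiplications (7^6, after padding to 64x64). Strassen reduces 8 recursive multiplications to 7 at each level.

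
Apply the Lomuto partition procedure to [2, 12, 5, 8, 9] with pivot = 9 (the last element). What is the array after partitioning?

Lomuto partition with pivot = 9:

Initial array: [2, 12, 5, 8, 9]

arr[0]=2 <= 9: swap with position 0, array becomes [2, 12, 5, 8, 9]
arr[1]=12 > 9: no swap
arr[2]=5 <= 9: swap with position 1, array becomes [2, 5, 12, 8, 9]
arr[3]=8 <= 9: swap with position 2, array becomes [2, 5, 8, 12, 9]

Place pivot at position 3: [2, 5, 8, 9, 12]
Pivot position: 3

After partitioning with pivot 9, the array becomes [2, 5, 8, 9, 12]. The pivot is placed at index 3. All elements to the left of the pivot are <= 9, and all elements to the right are > 9.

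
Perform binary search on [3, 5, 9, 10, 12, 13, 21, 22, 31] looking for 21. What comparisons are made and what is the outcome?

Binary search for 21 in [3, 5, 9, 10, 12, 13, 21, 22, 31]:

lo=0, hi=8, mid=4, arr[mid]=12 -> 12 < 21, search right half
lo=5, hi=8, mid=6, arr[mid]=21 -> Found target at index 6!

Binary search finds 21 at index 6 after 2 comparisons. The search repeatedly halves the search space by comparing with the middle element.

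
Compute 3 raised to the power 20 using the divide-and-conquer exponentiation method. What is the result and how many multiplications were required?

Computing 3^20 by squaring (build up from 3^1; each line after the first costs one multiplication):

3^1 = 3
3^2 = (3^1)^2 = 3^2 = 9
3^4 = (3^2)^2 = 9^2 = 81
3^5 = 3 * 3^4 = 3 * 81 = 243
3^10 = (3^5)^2 = 243^2 = 59049
3^20 = (3^10)^2 = 59049^2 = 3486784401

Result: 3486784401
Multiplications needed: 5 (5 lines after 3^1)

3^20 = 3486784401. Using exponentiation by squaring, this requires 5 multiplications. The key idea: if the exponent is even, square the half-power; if odd, multiply by the base once.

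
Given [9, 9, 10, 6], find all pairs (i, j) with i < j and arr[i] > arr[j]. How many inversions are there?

Finding inversions in [9, 9, 10, 6]:

(0, 3): arr[0]=9 > arr[3]=6
(1, 3): arr[1]=9 > arr[3]=6
(2, 3): arr[2]=10 > arr[3]=6

Total inversions: 3

The array has 3 inversion(s): (0,3), (1,3), (2,3). Each pair (i,j) satisfies i < j and arr[i] > arr[j].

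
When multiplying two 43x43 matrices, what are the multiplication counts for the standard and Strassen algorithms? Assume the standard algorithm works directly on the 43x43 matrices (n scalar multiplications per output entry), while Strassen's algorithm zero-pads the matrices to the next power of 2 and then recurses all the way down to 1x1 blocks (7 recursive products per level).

Matrix multiplication for 43x43 matrices:

Strassen's algorithm requires power-of-2 dimensions. Pad 43x43 to 64x64 (next power of 2).

Standard algorithm: 43^3 = 79507 multiplications
Strassen's algorithm: 7^(log2(64)) = 7^6 = 117649 multiplications
Difference: 79507 - 117649 = -38142 (Strassen uses MORE here due to padding overhead — for small or just-over-power-of-2 n, padding can outweigh the per-level savings)

Standard: 79507 multiplications (43^3). Strassen: 117649 multiplications (7^6, after padding to 64x64). Strassen reduces 8 recursive multiplications to 7 at each level.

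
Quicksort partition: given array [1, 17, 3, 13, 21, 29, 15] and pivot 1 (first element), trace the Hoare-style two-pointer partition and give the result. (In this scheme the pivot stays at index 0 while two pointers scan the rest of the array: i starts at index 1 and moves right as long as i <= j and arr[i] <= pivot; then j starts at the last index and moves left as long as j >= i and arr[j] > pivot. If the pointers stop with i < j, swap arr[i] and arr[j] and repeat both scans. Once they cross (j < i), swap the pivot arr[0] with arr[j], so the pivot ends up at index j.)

Hoare-style two-pointer partition with pivot = 1:

Initial array: [1, 17, 3, 13, 21, 29, 15]

Pointers start at i = 1, j = 6.
i ends at 1, j ends at 0: the pointers have crossed (j < i), so scanning stops.

j = 0, so swapping arr[0] with arr[j] leaves the pivot at position 0: [1, 17, 3, 13, 21, 29, 15]
Pivot position: 0

After partitioning with pivot 1, the array becomes [1, 17, 3, 13, 21, 29, 15]. The pivot is placed at index 0. All elements to the left of the pivot are <= 1, and all elements to the right are > 1.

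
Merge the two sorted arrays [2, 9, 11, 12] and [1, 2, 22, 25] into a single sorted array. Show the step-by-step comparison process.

Merging process:

Compare 2 vs 1: take 1 from right. Merged: [1]
Compare 2 vs 2: take 2 from left. Merged: [1, 2]
Compare 9 vs 2: take 2 from right. Merged: [1, 2, 2]
Compare 9 vs 22: take 9 from left. Merged: [1, 2, 2, 9]
Compare 11 vs 22: take 11 from left. Merged: [1, 2, 2, 9, 11]
Compare 12 vs 22: take 12 from left. Merged: [1, 2, 2, 9, 11, 12]
Append remaining from right: [22, 25]. Merged: [1, 2, 2, 9, 11, 12, 22, 25]

Final merged array: [1, 2, 2, 9, 11, 12, 22, 25]
Total comparisons: 6

The merged array is [1, 2, 2, 9, 11, 12, 22, 25], requiring 6 comparisons. The merge step runs in O(n) time where n is the total number of elements.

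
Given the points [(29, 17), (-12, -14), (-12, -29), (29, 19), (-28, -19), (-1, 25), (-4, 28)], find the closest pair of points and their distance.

Computing all pairwise distances among 7 points:

d((29, 17), (-12, -14)) = 51.4004
d((29, 17), (-12, -29)) = 61.6198
d((29, 17), (29, 19)) = 2.0 <-- minimum
d((29, 17), (-28, -19)) = 67.4166
d((29, 17), (-1, 25)) = 31.0483
d((29, 17), (-4, 28)) = 34.7851
d((-12, -14), (-12, -29)) = 15.0
d((-12, -14), (29, 19)) = 52.6308
d((-12, -14), (-28, -19)) = 16.7631
d((-12, -14), (-1, 25)) = 40.5216
d((-12, -14), (-4, 28)) = 42.7551
d((-12, -29), (29, 19)) = 63.1269
d((-12, -29), (-28, -19)) = 18.868
d((-12, -29), (-1, 25)) = 55.109
d((-12, -29), (-4, 28)) = 57.5587
d((29, 19), (-28, -19)) = 68.5055
d((29, 19), (-1, 25)) = 30.5941
d((29, 19), (-4, 28)) = 34.2053
d((-28, -19), (-1, 25)) = 51.6236
d((-28, -19), (-4, 28)) = 52.7731
d((-1, 25), (-4, 28)) = 4.2426

Closest pair: (29, 17) and (29, 19) with distance 2.0

The closest pair is (29, 17) and (29, 19) with Euclidean distance 2.0. For 7 points, brute-force pairwise comparison is shown above. For large n, the divide-and-conquer algorithm (sort by x, recurse on halves, check the dividing strip) achieves O(n log n).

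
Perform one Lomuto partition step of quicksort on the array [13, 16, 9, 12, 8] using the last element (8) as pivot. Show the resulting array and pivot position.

Lomuto partition with pivot = 8:

Initial array: [13, 16, 9, 12, 8]

arr[0]=13 > 8: no swap
arr[1]=16 > 8: no swap
arr[2]=9 > 8: no swap
arr[3]=12 > 8: no swap

Place pivot at position 0: [8, 16, 9, 12, 13]
Pivot position: 0

After partitioning with pivot 8, the array becomes [8, 16, 9, 12, 13]. The pivot is placed at index 0. All elements to the left of the pivot are <= 8, and all elements to the right are > 8.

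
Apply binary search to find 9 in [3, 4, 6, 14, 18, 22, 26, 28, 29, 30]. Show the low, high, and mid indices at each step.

Binary search for 9 in [3, 4, 6, 14, 18, 22, 26, 28, 29, 30]:

lo=0, hi=9, mid=4, arr[mid]=18 -> 18 > 9, search left half
lo=0, hi=3, mid=1, arr[mid]=4 -> 4 < 9, search right half
lo=2, hi=3, mid=2, arr[mid]=6 -> 6 < 9, search right half
lo=3, hi=3, mid=3, arr[mid]=14 -> 14 > 9, search left half
lo=3 > hi=2, target 9 not found

Binary search determines that 9 is not in the array after 4 comparisons. The search space was exhausted without finding the target.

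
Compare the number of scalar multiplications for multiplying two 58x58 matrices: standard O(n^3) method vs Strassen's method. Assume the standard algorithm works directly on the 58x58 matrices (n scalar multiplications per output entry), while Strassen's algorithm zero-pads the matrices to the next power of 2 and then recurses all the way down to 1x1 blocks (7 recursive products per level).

Matrix multiplication for 58x58 matrices:

Strassen's algorithm requires power-of-2 dimensions. Pad 58x58 to 64x64 (next power of 2).

Standard algorithm: 58^3 = 195112 multiplications
Strassen's algorithm: 7^(log2(64)) = 7^6 = 117649 multiplications
Savings: 195112 - 117649 = 77463 multiplications

Standard: 195112 multiplications (58^3). Strassen: 117649 multiplications (7^6, after padding to 64x64). Strassen reduces 8 recursive multiplications to 7 at each level.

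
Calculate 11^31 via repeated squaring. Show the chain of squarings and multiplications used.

Computing 11^31 by squaring (build up from 11^1; each line after the first costs one multiplication):

11^1 = 11
11^2 = (11^1)^2 = 11^2 = 121
11^3 = 11 * 11^2 = 11 * 121 = 1331
11^6 = (11^3)^2 = 1331^2 = 1771561
11^7 = 11 * 11^6 = 11 * 1771561 = 19487171
11^14 = (11^7)^2 = 19487171^2 = 379749833583241
11^15 = 11 * 11^14 = 11 * 379749833583241 = 4177248169415651
11^30 = (11^15)^2 = 4177248169415651^2 = 17449402268886407318558803753801
11^31 = 11 * 11^30 = 11 * 17449402268886407318558803753801 = 191943424957750480504146841291811

Result: 191943424957750480504146841291811
Multiplications needed: 8 (8 lines after 11^1)

11^31 = 191943424957750480504146841291811. Using exponentiation by squaring, this requires 8 multiplications. The key idea: if the exponent is even, square the half-power; if odd, multiply by the base once.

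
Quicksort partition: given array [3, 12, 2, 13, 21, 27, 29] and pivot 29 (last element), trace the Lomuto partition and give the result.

Lomuto partition with pivot = 29:

Initial array: [3, 12, 2, 13, 21, 27, 29]

arr[0]=3 <= 29: swap with position 0, array becomes [3, 12, 2, 13, 21, 27, 29]
arr[1]=12 <= 29: swap with position 1, array becomes [3, 12, 2, 13, 21, 27, 29]
arr[2]=2 <= 29: swap with position 2, array becomes [3, 12, 2, 13, 21, 27, 29]
arr[3]=13 <= 29: swap with position 3, array becomes [3, 12, 2, 13, 21, 27, 29]
arr[4]=21 <= 29: swap with position 4, array becomes [3, 12, 2, 13, 21, 27, 29]
arr[5]=27 <= 29: swap with position 5, array becomes [3, 12, 2, 13, 21, 27, 29]

Place pivot at position 6: [3, 12, 2, 13, 21, 27, 29]
Pivot position: 6

After partitioning with pivot 29, the array becomes [3, 12, 2, 13, 21, 27, 29]. The pivot is placed at index 6. All elements to the left of the pivot are <= 29, and all elements to the right are > 29.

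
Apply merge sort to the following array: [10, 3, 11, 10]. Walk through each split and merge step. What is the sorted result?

Merge sort trace:

Split: [10, 3, 11, 10] -> [10, 3] and [11, 10]
  Split: [10, 3] -> [10] and [3]
  Merge: [10] + [3] -> [3, 10]
  Split: [11, 10] -> [11] and [10]
  Merge: [11] + [10] -> [10, 11]
Merge: [3, 10] + [10, 11] -> [3, 10, 10, 11]

Final sorted array: [3, 10, 10, 11]

The merge sort proceeds by recursively splitting the array and merging sorted halves.
After all merges, the sorted array is [3, 10, 10, 11].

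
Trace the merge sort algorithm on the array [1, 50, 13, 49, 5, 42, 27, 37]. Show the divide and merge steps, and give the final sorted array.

Merge sort trace:

Split: [1, 50, 13, 49, 5, 42, 27, 37] -> [1, 50, 13, 49] and [5, 42, 27, 37]
  Split: [1, 50, 13, 49] -> [1, 50] and [13, 49]
    Split: [1, 50] -> [1] and [50]
    Merge: [1] + [50] -> [1, 50]
    Split: [13, 49] -> [13] and [49]
    Merge: [13] + [49] -> [13, 49]
  Merge: [1, 50] + [13, 49] -> [1, 13, 49, 50]
  Split: [5, 42, 27, 37] -> [5, 42] and [27, 37]
    Split: [5, 42] -> [5] and [42]
    Merge: [5] + [42] -> [5, 42]
    Split: [27, 37] -> [27] and [37]
    Merge: [27] + [37] -> [27, 37]
  Merge: [5, 42] + [27, 37] -> [5, 27, 37, 42]
Merge: [1, 13, 49, 50] + [5, 27, 37, 42] -> [1, 5, 13, 27, 37, 42, 49, 50]

Final sorted array: [1, 5, 13, 27, 37, 42, 49, 50]

The merge sort proceeds by recursively splitting the array and merging sorted halves.
After all merges, the sorted array is [1, 5, 13, 27, 37, 42, 49, 50].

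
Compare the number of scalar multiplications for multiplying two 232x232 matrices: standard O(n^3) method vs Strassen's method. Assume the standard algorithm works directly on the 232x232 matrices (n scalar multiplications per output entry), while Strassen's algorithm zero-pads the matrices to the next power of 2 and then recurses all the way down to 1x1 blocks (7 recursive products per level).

Matrix multiplication for 232x232 matrices:

Strassen's algorithm requires power-of-2 dimensions. Pad 232x232 to 256x256 (next power of 2).

Standard algorithm: 232^3 = 12487168 multiplications
Strassen's algorithm: 7^(log2(256)) = 7^8 = 5764801 multiplications
Savings: 12487168 - 5764801 = 6722367 multiplications

Standard: 12487168 multiplications (232^3). Strassen: 5764801 multiplications (7^8, after padding to 256x256). Strassen reduces 8 recursive multiplications to 7 at each level.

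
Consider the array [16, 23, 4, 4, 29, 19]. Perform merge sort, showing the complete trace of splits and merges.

Merge sort trace:

Split: [16, 23, 4, 4, 29, 19] -> [16, 23, 4] and [4, 29, 19]
  Split: [16, 23, 4] -> [16] and [23, 4]
    Split: [23, 4] -> [23] and [4]
    Merge: [23] + [4] -> [4, 23]
  Merge: [16] + [4, 23] -> [4, 16, 23]
  Split: [4, 29, 19] -> [4] and [29, 19]
    Split: [29, 19] -> [29] and [19]
    Merge: [29] + [19] -> [19, 29]
  Merge: [4] + [19, 29] -> [4, 19, 29]
Merge: [4, 16, 23] + [4, 19, 29] -> [4, 4, 16, 19, 23, 29]

Final sorted array: [4, 4, 16, 19, 23, 29]

The merge sort proceeds by recursively splitting the array and merging sorted halves.
After all merges, the sorted array is [4, 4, 16, 19, 23, 29].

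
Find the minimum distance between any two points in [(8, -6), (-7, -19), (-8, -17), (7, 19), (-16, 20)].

Computing all pairwise distances among 5 points:

d((8, -6), (-7, -19)) = 19.8494
d((8, -6), (-8, -17)) = 19.4165
d((8, -6), (7, 19)) = 25.02
d((8, -6), (-16, 20)) = 35.3836
d((-7, -19), (-8, -17)) = 2.2361 <-- minimum
d((-7, -19), (7, 19)) = 40.4969
d((-7, -19), (-16, 20)) = 40.025
d((-8, -17), (7, 19)) = 39.0
d((-8, -17), (-16, 20)) = 37.855
d((7, 19), (-16, 20)) = 23.0217

Closest pair: (-7, -19) and (-8, -17) with distance 2.2361

The closest pair is (-7, -19) and (-8, -17) with Euclidean distance 2.2361. For 5 points, brute-force pairwise comparison is shown above. For large n, the divide-and-conquer algorithm (sort by x, recurse on halves, check the dividing strip) achieves O(n log n).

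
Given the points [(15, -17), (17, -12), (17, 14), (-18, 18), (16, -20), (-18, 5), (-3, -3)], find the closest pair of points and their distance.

Computing all pairwise distances among 7 points:

d((15, -17), (17, -12)) = 5.3852
d((15, -17), (17, 14)) = 31.0644
d((15, -17), (-18, 18)) = 48.1041
d((15, -17), (16, -20)) = 3.1623 <-- minimum
d((15, -17), (-18, 5)) = 39.6611
d((15, -17), (-3, -3)) = 22.8035
d((17, -12), (17, 14)) = 26.0
d((17, -12), (-18, 18)) = 46.0977
d((17, -12), (16, -20)) = 8.0623
d((17, -12), (-18, 5)) = 38.9102
d((17, -12), (-3, -3)) = 21.9317
d((17, 14), (-18, 18)) = 35.2278
d((17, 14), (16, -20)) = 34.0147
d((17, 14), (-18, 5)) = 36.1386
d((17, 14), (-3, -3)) = 26.2488
d((-18, 18), (16, -20)) = 50.9902
d((-18, 18), (-18, 5)) = 13.0
d((-18, 18), (-3, -3)) = 25.807
d((16, -20), (-18, 5)) = 42.2019
d((16, -20), (-3, -3)) = 25.4951
d((-18, 5), (-3, -3)) = 17.0

Closest pair: (15, -17) and (16, -20) with distance 3.1623

The closest pair is (15, -17) and (16, -20) with Euclidean distance 3.1623. For 7 points, brute-force pairwise comparison is shown above. For large n, the divide-and-conquer algorithm (sort by x, recurse on halves, check the dividing strip) achieves O(n log n).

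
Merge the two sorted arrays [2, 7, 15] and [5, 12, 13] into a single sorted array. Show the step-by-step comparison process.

Merging process:

Compare 2 vs 5: take 2 from left. Merged: [2]
Compare 7 vs 5: take 5 from right. Merged: [2, 5]
Compare 7 vs 12: take 7 from left. Merged: [2, 5, 7]
Compare 15 vs 12: take 12 from right. Merged: [2, 5, 7, 12]
Compare 15 vs 13: take 13 from right. Merged: [2, 5, 7, 12, 13]
Append remaining from left: [15]. Merged: [2, 5, 7, 12, 13, 15]

Final merged array: [2, 5, 7, 12, 13, 15]
Total comparisons: 5

The merged array is [2, 5, 7, 12, 13, 15], requiring 5 comparisons. The merge step runs in O(n) time where n is the total number of elements.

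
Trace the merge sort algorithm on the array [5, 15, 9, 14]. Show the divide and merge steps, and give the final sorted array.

Merge sort trace:

Split: [5, 15, 9, 14] -> [5, 15] and [9, 14]
  Split: [5, 15] -> [5] and [15]
  Merge: [5] + [15] -> [5, 15]
  Split: [9, 14] -> [9] and [14]
  Merge: [9] + [14] -> [9, 14]
Merge: [5, 15] + [9, 14] -> [5, 9, 14, 15]

Final sorted array: [5, 9, 14, 15]

The merge sort proceeds by recursively splitting the array and merging sorted halves.
After all merges, the sorted array is [5, 9, 14, 15].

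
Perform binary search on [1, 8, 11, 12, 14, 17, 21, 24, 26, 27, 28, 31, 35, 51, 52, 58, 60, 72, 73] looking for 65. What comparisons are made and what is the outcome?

Binary search for 65 in [1, 8, 11, 12, 14, 17, 21, 24, 26, 27, 28, 31, 35, 51, 52, 58, 60, 72, 73]:

lo=0, hi=18, mid=9, arr[mid]=27 -> 27 < 65, search right half
lo=10, hi=18, mid=14, arr[mid]=52 -> 52 < 65, search right half
lo=15, hi=18, mid=16, arr[mid]=60 -> 60 < 65, search right half
lo=17, hi=18, mid=17, arr[mid]=72 -> 72 > 65, search left half
lo=17 > hi=16, target 65 not found

Binary search determines that 65 is not in the array after 4 comparisons. The search space was exhausted without finding the target.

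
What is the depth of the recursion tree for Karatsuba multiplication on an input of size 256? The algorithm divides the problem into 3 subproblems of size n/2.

For divide and conquer with division factor 2:

Problem sizes at each level:
Level 0: 256
Level 1: 128
Level 2: 64
Level 3: 32
Level 4: 16
Level 5: 8
Level 6: 4
Level 7: 2
Level 8: 1

The root is level 0 and the size-1 base case is level 8 (the tree spans levels 0 through 8, i.e. 9 levels counting the root), so the depth is the number of divisions: log_2(256) = 8

The recursion tree depth is log_2(256) = 8. At each level, the problem size is divided by 2, so it takes 8 divisions to reduce to a base case of size 1. The algorithm makes 3 recursive calls at each level.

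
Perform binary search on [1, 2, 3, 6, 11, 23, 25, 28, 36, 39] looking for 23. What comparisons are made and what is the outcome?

Binary search for 23 in [1, 2, 3, 6, 11, 23, 25, 28, 36, 39]:

lo=0, hi=9, mid=4, arr[mid]=11 -> 11 < 23, search right half
lo=5, hi=9, mid=7, arr[mid]=28 -> 28 > 23, search left half
lo=5, hi=6, mid=5, arr[mid]=23 -> Found target at index 5!

Binary search finds 23 at index 5 after 3 comparisons. The search repeatedly halves the search space by comparing with the middle element.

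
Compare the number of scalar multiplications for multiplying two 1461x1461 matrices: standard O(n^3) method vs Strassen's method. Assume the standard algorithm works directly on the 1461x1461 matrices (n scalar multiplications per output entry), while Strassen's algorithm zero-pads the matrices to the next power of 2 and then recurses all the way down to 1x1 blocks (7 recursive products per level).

Matrix multiplication for 1461x1461 matrices:

Strassen's algorithm requires power-of-2 dimensions. Pad 1461x1461 to 2048x2048 (next power of 2).

Standard algorithm: 1461^3 = 3118535181 multiplications
Strassen's algorithm: 7^(log2(2048)) = 7^11 = 1977326743 multiplications
Savings: 3118535181 - 1977326743 = 1141208438 multiplications

Standard: 3118535181 multiplications (1461^3). Strassen: 1977326743 multiplications (7^11, after padding to 2048x2048). Strassen reduces 8 recursive multiplications to 7 at each level.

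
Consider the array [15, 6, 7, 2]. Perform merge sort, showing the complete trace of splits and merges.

Merge sort trace:

Split: [15, 6, 7, 2] -> [15, 6] and [7, 2]
  Split: [15, 6] -> [15] and [6]
  Merge: [15] + [6] -> [6, 15]
  Split: [7, 2] -> [7] and [2]
  Merge: [7] + [2] -> [2, 7]
Merge: [6, 15] + [2, 7] -> [2, 6, 7, 15]

Final sorted array: [2, 6, 7, 15]

The merge sort proceeds by recursively splitting the array and merging sorted halves.
After all merges, the sorted array is [2, 6, 7, 15].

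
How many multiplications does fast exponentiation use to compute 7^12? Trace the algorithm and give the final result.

Computing 7^12 by squaring (build up from 7^1; each line after the first costs one multiplication):

7^1 = 7
7^2 = (7^1)^2 = 7^2 = 49
7^3 = 7 * 7^2 = 7 * 49 = 343
7^6 = (7^3)^2 = 343^2 = 117649
7^12 = (7^6)^2 = 117649^2 = 13841287201

Result: 13841287201
Multiplications needed: 4 (4 lines after 7^1)

7^12 = 13841287201. Using exponentiation by squaring, this requires 4 multiplications. The key idea: if the exponent is even, square the half-power; if odd, multiply by the base once.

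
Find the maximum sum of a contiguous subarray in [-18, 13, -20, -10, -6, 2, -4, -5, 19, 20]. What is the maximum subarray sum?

Using Kadane's algorithm on [-18, 13, -20, -10, -6, 2, -4, -5, 19, 20]:

Scanning through the array:
Position 1 (value 13): max_ending_here = 13, max_so_far = 13
Position 2 (value -20): max_ending_here = -7, max_so_far = 13
Position 3 (value -10): max_ending_here = -10, max_so_far = 13
Position 4 (value -6): max_ending_here = -6, max_so_far = 13
Position 5 (value 2): max_ending_here = 2, max_so_far = 13
Position 6 (value -4): max_ending_here = -2, max_so_far = 13
Position 7 (value -5): max_ending_here = -5, max_so_far = 13
Position 8 (value 19): max_ending_here = 19, max_so_far = 19
Position 9 (value 20): max_ending_here = 39, max_so_far = 39

Maximum subarray: [19, 20]
Maximum sum: 39

The maximum subarray is [19, 20] with sum 39. This subarray runs from index 8 to index 9.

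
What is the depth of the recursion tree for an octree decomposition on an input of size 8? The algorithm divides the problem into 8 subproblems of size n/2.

For divide and conquer with division factor 2:

Problem sizes at each level:
Level 0: 8
Level 1: 4
Level 2: 2
Level 3: 1

The root is level 0 and the size-1 base case is level 3 (the tree spans levels 0 through 3, i.e. 4 levels counting the root), so the depth is the number of divisions: log_2(8) = 3

The recursion tree depth is log_2(8) = 3. At each level, the problem size is divided by 2, so it takes 3 divisions to reduce to a base case of size 1. The algorithm makes 8 recursive calls at each level.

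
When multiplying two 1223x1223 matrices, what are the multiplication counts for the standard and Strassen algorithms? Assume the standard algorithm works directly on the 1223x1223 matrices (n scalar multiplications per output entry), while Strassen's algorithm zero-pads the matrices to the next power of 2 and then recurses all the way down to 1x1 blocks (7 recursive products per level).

Matrix multiplication for 1223x1223 matrices:

Strassen's algorithm requires power-of-2 dimensions. Pad 1223x1223 to 2048x2048 (next power of 2).

Standard algorithm: 1223^3 = 1829276567 multiplications
Strassen's algorithm: 7^(log2(2048)) = 7^11 = 1977326743 multiplications
Difference: 1829276567 - 1977326743 = -148050176 (Strassen uses MORE here due to padding overhead — for small or just-over-power-of-2 n, padding can outweigh the per-level savings)

Standard: 1829276567 multiplications (1223^3). Strassen: 1977326743 multiplications (7^11, after padding to 2048x2048). Strassen reduces 8 recursive multiplications to 7 at each level.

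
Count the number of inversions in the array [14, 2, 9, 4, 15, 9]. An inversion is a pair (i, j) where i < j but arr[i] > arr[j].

Finding inversions in [14, 2, 9, 4, 15, 9]:

(0, 1): arr[0]=14 > arr[1]=2
(0, 2): arr[0]=14 > arr[2]=9
(0, 3): arr[0]=14 > arr[3]=4
(0, 5): arr[0]=14 > arr[5]=9
(2, 3): arr[2]=9 > arr[3]=4
(4, 5): arr[4]=15 > arr[5]=9

Total inversions: 6

The array has 6 inversion(s): (0,1), (0,2), (0,3), (0,5), (2,3), (4,5). Each pair (i,j) satisfies i < j and arr[i] > arr[j].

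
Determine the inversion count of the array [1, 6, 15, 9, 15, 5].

Finding inversions in [1, 6, 15, 9, 15, 5]:

(1, 5): arr[1]=6 > arr[5]=5
(2, 3): arr[2]=15 > arr[3]=9
(2, 5): arr[2]=15 > arr[5]=5
(3, 5): arr[3]=9 > arr[5]=5
(4, 5): arr[4]=15 > arr[5]=5

Total inversions: 5

The array has 5 inversion(s): (1,5), (2,3), (2,5), (3,5), (4,5). Each pair (i,j) satisfies i < j and arr[i] > arr[j].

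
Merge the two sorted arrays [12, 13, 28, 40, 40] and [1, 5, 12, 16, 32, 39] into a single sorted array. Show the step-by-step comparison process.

Merging process:

Compare 12 vs 1: take 1 from right. Merged: [1]
Compare 12 vs 5: take 5 from right. Merged: [1, 5]
Compare 12 vs 12: take 12 from left. Merged: [1, 5, 12]
Compare 13 vs 12: take 12 from right. Merged: [1, 5, 12, 12]
Compare 13 vs 16: take 13 from left. Merged: [1, 5, 12, 12, 13]
Compare 28 vs 16: take 16 from right. Merged: [1, 5, 12, 12, 13, 16]
Compare 28 vs 32: take 28 from left. Merged: [1, 5, 12, 12, 13, 16, 28]
Compare 40 vs 32: take 32 from right. Merged: [1, 5, 12, 12, 13, 16, 28, 32]
Compare 40 vs 39: take 39 from right. Merged: [1, 5, 12, 12, 13, 16, 28, 32, 39]
Append remaining from left: [40, 40]. Merged: [1, 5, 12, 12, 13, 16, 28, 32, 39, 40, 40]

Final merged array: [1, 5, 12, 12, 13, 16, 28, 32, 39, 40, 40]
Total comparisons: 9

The merged array is [1, 5, 12, 12, 13, 16, 28, 32, 39, 40, 40], requiring 9 comparisons. The merge step runs in O(n) time where n is the total number of elements.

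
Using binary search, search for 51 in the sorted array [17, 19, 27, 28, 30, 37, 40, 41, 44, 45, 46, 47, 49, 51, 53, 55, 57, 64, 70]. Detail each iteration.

Binary search for 51 in [17, 19, 27, 28, 30, 37, 40, 41, 44, 45, 46, 47, 49, 51, 53, 55, 57, 64, 70]:

lo=0, hi=18, mid=9, arr[mid]=45 -> 45 < 51, search right half
lo=10, hi=18, mid=14, arr[mid]=53 -> 53 > 51, search left half
lo=10, hi=13, mid=11, arr[mid]=47 -> 47 < 51, search right half
lo=12, hi=13, mid=12, arr[mid]=49 -> 49 < 51, search right half
lo=13, hi=13, mid=13, arr[mid]=51 -> Found target at index 13!

Binary search finds 51 at index 13 after 5 comparisons. The search repeatedly halves the search space by comparing with the middle element.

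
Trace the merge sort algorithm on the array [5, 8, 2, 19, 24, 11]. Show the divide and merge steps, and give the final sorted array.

Merge sort trace:

Split: [5, 8, 2, 19, 24, 11] -> [5, 8, 2] and [19, 24, 11]
  Split: [5, 8, 2] -> [5] and [8, 2]
    Split: [8, 2] -> [8] and [2]
    Merge: [8] + [2] -> [2, 8]
  Merge: [5] + [2, 8] -> [2, 5, 8]
  Split: [19, 24, 11] -> [19] and [24, 11]
    Split: [24, 11] -> [24] and [11]
    Merge: [24] + [11] -> [11, 24]
  Merge: [19] + [11, 24] -> [11, 19, 24]
Merge: [2, 5, 8] + [11, 19, 24] -> [2, 5, 8, 11, 19, 24]

Final sorted array: [2, 5, 8, 11, 19, 24]

The merge sort proceeds by recursively splitting the array and merging sorted halves.
After all merges, the sorted array is [2, 5, 8, 11, 19, 24].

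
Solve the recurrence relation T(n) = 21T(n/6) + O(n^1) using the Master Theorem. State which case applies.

Master Theorem for T(n) = 21T(n/6) + O(n^1):

a = 21, b = 6, c = 1
log_b(a) = log_6(21) = 1.6992

Case 1: c = 1 < log_6(21) = 1.6992
T(n) = O(n^(log_6 21))

For T(n) = 21T(n/6) + O(n^1): log_6(21) = 1.6992. This is Case 1 of the Master Theorem (c < log_b(a), work dominated by leaves), giving O(n^(log_6 21)).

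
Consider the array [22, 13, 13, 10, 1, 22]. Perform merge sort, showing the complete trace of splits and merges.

Merge sort trace:

Split: [22, 13, 13, 10, 1, 22] -> [22, 13, 13] and [10, 1, 22]
  Split: [22, 13, 13] -> [22] and [13, 13]
    Split: [13, 13] -> [13] and [13]
    Merge: [13] + [13] -> [13, 13]
  Merge: [22] + [13, 13] -> [13, 13, 22]
  Split: [10, 1, 22] -> [10] and [1, 22]
    Split: [1, 22] -> [1] and [22]
    Merge: [1] + [22] -> [1, 22]
  Merge: [10] + [1, 22] -> [1, 10, 22]
Merge: [13, 13, 22] + [1, 10, 22] -> [1, 10, 13, 13, 22, 22]

Final sorted array: [1, 10, 13, 13, 22, 22]

The merge sort proceeds by recursively splitting the array and merging sorted halves.
After all merges, the sorted array is [1, 10, 13, 13, 22, 22].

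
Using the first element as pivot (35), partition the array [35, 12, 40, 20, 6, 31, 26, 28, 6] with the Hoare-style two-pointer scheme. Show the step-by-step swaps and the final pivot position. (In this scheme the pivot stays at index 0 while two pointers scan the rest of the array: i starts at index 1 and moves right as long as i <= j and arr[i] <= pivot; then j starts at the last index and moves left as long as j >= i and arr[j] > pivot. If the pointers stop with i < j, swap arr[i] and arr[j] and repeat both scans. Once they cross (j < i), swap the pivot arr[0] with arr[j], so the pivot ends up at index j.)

Hoare-style two-pointer partition with pivot = 35:

Initial array: [35, 12, 40, 20, 6, 31, 26, 28, 6]

Pointers start at i = 1, j = 8.
i stops at index 2 (arr[2]=40 > 35), j stops at index 8 (arr[8]=6 <= 35): swap arr[2] and arr[8], array becomes [35, 12, 6, 20, 6, 31, 26, 28, 40]
i ends at 8, j ends at 7: the pointers have crossed (j < i), so scanning stops.

Swap pivot arr[0] with arr[7] to place pivot at position 7: [28, 12, 6, 20, 6, 31, 26, 35, 40]
Pivot position: 7

After partitioning with pivot 35, the array becomes [28, 12, 6, 20, 6, 31, 26, 35, 40]. The pivot is placed at index 7. All elements to the left of the pivot are <= 35, and all elements to the right are > 35.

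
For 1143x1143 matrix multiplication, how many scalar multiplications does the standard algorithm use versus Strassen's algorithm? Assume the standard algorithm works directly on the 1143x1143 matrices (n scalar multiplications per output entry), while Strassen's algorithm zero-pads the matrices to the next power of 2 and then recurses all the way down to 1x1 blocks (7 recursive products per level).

Matrix multiplication for 1143x1143 matrices:

Strassen's algorithm requires power-of-2 dimensions. Pad 1143x1143 to 2048x2048 (next power of 2).

Standard algorithm: 1143^3 = 1493271207 multiplications
Strassen's algorithm: 7^(log2(2048)) = 7^11 = 1977326743 multiplications
Difference: 1493271207 - 1977326743 = -484055536 (Strassen uses MORE here due to padding overhead — for small or just-over-power-of-2 n, padding can outweigh the per-level savings)

Standard: 1493271207 multiplications (1143^3). Strassen: 1977326743 multiplications (7^11, after padding to 2048x2048). Strassen reduces 8 recursive multiplications to 7 at each level.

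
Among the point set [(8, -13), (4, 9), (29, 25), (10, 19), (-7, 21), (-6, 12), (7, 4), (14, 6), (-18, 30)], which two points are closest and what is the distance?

Computing all pairwise distances among 9 points:

d((8, -13), (4, 9)) = 22.3607
d((8, -13), (29, 25)) = 43.4166
d((8, -13), (10, 19)) = 32.0624
d((8, -13), (-7, 21)) = 37.1618
d((8, -13), (-6, 12)) = 28.6531
d((8, -13), (7, 4)) = 17.0294
d((8, -13), (14, 6)) = 19.9249
d((8, -13), (-18, 30)) = 50.2494
d((4, 9), (29, 25)) = 29.6816
d((4, 9), (10, 19)) = 11.6619
d((4, 9), (-7, 21)) = 16.2788
d((4, 9), (-6, 12)) = 10.4403
d((4, 9), (7, 4)) = 5.831 <-- minimum
d((4, 9), (14, 6)) = 10.4403
d((4, 9), (-18, 30)) = 30.4138
d((29, 25), (10, 19)) = 19.9249
d((29, 25), (-7, 21)) = 36.2215
d((29, 25), (-6, 12)) = 37.3363
d((29, 25), (7, 4)) = 30.4138
d((29, 25), (14, 6)) = 24.2074
d((29, 25), (-18, 30)) = 47.2652
d((10, 19), (-7, 21)) = 17.1172
d((10, 19), (-6, 12)) = 17.4642
d((10, 19), (7, 4)) = 15.2971
d((10, 19), (14, 6)) = 13.6015
d((10, 19), (-18, 30)) = 30.0832
d((-7, 21), (-6, 12)) = 9.0554
d((-7, 21), (7, 4)) = 22.0227
d((-7, 21), (14, 6)) = 25.807
d((-7, 21), (-18, 30)) = 14.2127
d((-6, 12), (7, 4)) = 15.2643
d((-6, 12), (14, 6)) = 20.8806
d((-6, 12), (-18, 30)) = 21.6333
d((7, 4), (14, 6)) = 7.2801
d((7, 4), (-18, 30)) = 36.0694
d((14, 6), (-18, 30)) = 40.0

Closest pair: (4, 9) and (7, 4) with distance 5.831

The closest pair is (4, 9) and (7, 4) with Euclidean distance 5.831. For 9 points, brute-force pairwise comparison is shown above. For large n, the divide-and-conquer algorithm (sort by x, recurse on halves, check the dividing strip) achieves O(n log n).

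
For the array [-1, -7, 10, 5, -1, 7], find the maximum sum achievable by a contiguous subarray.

Using Kadane's algorithm on [-1, -7, 10, 5, -1, 7]:

Scanning through the array:
Position 1 (value -7): max_ending_here = -7, max_so_far = -1
Position 2 (value 10): max_ending_here = 10, max_so_far = 10
Position 3 (value 5): max_ending_here = 15, max_so_far = 15
Position 4 (value -1): max_ending_here = 14, max_so_far = 15
Position 5 (value 7): max_ending_here = 21, max_so_far = 21

Maximum subarray: [10, 5, -1, 7]
Maximum sum: 21

The maximum subarray is [10, 5, -1, 7] with sum 21. This subarray runs from index 2 to index 5.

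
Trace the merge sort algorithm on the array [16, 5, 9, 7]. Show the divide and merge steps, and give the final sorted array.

Merge sort trace:

Split: [16, 5, 9, 7] -> [16, 5] and [9, 7]
  Split: [16, 5] -> [16] and [5]
  Merge: [16] + [5] -> [5, 16]
  Split: [9, 7] -> [9] and [7]
  Merge: [9] + [7] -> [7, 9]
Merge: [5, 16] + [7, 9] -> [5, 7, 9, 16]

Final sorted array: [5, 7, 9, 16]

The merge sort proceeds by recursively splitting the array and merging sorted halves.
After all merges, the sorted array is [5, 7, 9, 16].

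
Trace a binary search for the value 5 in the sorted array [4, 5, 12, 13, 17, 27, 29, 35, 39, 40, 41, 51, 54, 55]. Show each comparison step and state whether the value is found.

Binary search for 5 in [4, 5, 12, 13, 17, 27, 29, 35, 39, 40, 41, 51, 54, 55]:

lo=0, hi=13, mid=6, arr[mid]=29 -> 29 > 5, search left half
lo=0, hi=5, mid=2, arr[mid]=12 -> 12 > 5, search left half
lo=0, hi=1, mid=0, arr[mid]=4 -> 4 < 5, search right half
lo=1, hi=1, mid=1, arr[mid]=5 -> Found target at index 1!

Binary search finds 5 at index 1 after 4 comparisons. The search repeatedly halves the search space by comparing with the middle element.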